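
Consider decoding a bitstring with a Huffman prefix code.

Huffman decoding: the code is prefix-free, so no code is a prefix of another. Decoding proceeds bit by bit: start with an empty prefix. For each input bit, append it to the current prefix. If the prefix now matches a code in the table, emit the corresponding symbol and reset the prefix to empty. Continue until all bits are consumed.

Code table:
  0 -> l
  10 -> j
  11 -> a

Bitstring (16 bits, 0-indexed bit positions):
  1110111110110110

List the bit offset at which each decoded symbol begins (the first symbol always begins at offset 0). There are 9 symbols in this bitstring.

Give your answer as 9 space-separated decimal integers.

Bit 0: prefix='1' (no match yet)
Bit 1: prefix='11' -> emit 'a', reset
Bit 2: prefix='1' (no match yet)
Bit 3: prefix='10' -> emit 'j', reset
Bit 4: prefix='1' (no match yet)
Bit 5: prefix='11' -> emit 'a', reset
Bit 6: prefix='1' (no match yet)
Bit 7: prefix='11' -> emit 'a', reset
Bit 8: prefix='1' (no match yet)
Bit 9: prefix='10' -> emit 'j', reset
Bit 10: prefix='1' (no match yet)
Bit 11: prefix='11' -> emit 'a', reset
Bit 12: prefix='0' -> emit 'l', reset
Bit 13: prefix='1' (no match yet)
Bit 14: prefix='11' -> emit 'a', reset
Bit 15: prefix='0' -> emit 'l', reset

Answer: 0 2 4 6 8 10 12 13 15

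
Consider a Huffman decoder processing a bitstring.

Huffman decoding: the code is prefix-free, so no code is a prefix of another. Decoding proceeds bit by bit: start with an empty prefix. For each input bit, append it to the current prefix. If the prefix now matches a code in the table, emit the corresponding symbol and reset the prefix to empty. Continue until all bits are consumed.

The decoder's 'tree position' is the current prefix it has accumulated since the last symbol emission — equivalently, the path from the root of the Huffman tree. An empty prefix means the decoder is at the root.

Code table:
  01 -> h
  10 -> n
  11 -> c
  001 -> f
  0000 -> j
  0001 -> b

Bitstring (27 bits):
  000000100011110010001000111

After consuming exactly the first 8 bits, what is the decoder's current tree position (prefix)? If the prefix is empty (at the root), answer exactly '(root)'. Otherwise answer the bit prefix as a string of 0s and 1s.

Bit 0: prefix='0' (no match yet)
Bit 1: prefix='00' (no match yet)
Bit 2: prefix='000' (no match yet)
Bit 3: prefix='0000' -> emit 'j', reset
Bit 4: prefix='0' (no match yet)
Bit 5: prefix='00' (no match yet)
Bit 6: prefix='001' -> emit 'f', reset
Bit 7: prefix='0' (no match yet)

Answer: 0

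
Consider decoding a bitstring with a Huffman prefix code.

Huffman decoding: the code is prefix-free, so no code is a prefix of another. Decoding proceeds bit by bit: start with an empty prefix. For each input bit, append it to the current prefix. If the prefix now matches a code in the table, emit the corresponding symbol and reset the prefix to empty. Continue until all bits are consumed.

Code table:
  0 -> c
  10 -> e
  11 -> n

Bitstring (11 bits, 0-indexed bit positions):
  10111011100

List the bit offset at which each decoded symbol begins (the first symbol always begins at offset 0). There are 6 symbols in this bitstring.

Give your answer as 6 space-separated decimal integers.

Bit 0: prefix='1' (no match yet)
Bit 1: prefix='10' -> emit 'e', reset
Bit 2: prefix='1' (no match yet)
Bit 3: prefix='11' -> emit 'n', reset
Bit 4: prefix='1' (no match yet)
Bit 5: prefix='10' -> emit 'e', reset
Bit 6: prefix='1' (no match yet)
Bit 7: prefix='11' -> emit 'n', reset
Bit 8: prefix='1' (no match yet)
Bit 9: prefix='10' -> emit 'e', reset
Bit 10: prefix='0' -> emit 'c', reset

Answer: 0 2 4 6 8 10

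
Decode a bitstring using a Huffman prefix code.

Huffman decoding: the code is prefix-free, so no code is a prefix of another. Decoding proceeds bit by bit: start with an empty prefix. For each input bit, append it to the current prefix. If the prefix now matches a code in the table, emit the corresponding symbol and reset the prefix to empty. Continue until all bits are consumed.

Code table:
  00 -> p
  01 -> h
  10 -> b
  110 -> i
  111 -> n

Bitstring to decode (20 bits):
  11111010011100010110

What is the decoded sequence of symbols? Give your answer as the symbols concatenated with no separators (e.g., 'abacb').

Bit 0: prefix='1' (no match yet)
Bit 1: prefix='11' (no match yet)
Bit 2: prefix='111' -> emit 'n', reset
Bit 3: prefix='1' (no match yet)
Bit 4: prefix='11' (no match yet)
Bit 5: prefix='110' -> emit 'i', reset
Bit 6: prefix='1' (no match yet)
Bit 7: prefix='10' -> emit 'b', reset
Bit 8: prefix='0' (no match yet)
Bit 9: prefix='01' -> emit 'h', reset
Bit 10: prefix='1' (no match yet)
Bit 11: prefix='11' (no match yet)
Bit 12: prefix='110' -> emit 'i', reset
Bit 13: prefix='0' (no match yet)
Bit 14: prefix='00' -> emit 'p', reset
Bit 15: prefix='1' (no match yet)
Bit 16: prefix='10' -> emit 'b', reset
Bit 17: prefix='1' (no match yet)
Bit 18: prefix='11' (no match yet)
Bit 19: prefix='110' -> emit 'i', reset

Answer: nibhipbi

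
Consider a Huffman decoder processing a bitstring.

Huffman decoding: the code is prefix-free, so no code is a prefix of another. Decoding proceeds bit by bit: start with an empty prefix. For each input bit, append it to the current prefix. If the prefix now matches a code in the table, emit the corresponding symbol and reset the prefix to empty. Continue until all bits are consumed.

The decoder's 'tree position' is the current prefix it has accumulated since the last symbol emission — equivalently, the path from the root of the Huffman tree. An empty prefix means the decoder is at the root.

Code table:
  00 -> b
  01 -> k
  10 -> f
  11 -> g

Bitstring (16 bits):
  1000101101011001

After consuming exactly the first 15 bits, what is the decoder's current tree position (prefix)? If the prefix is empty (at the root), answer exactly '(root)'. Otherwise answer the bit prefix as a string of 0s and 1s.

Answer: 0

Derivation:
Bit 0: prefix='1' (no match yet)
Bit 1: prefix='10' -> emit 'f', reset
Bit 2: prefix='0' (no match yet)
Bit 3: prefix='00' -> emit 'b', reset
Bit 4: prefix='1' (no match yet)
Bit 5: prefix='10' -> emit 'f', reset
Bit 6: prefix='1' (no match yet)
Bit 7: prefix='11' -> emit 'g', reset
Bit 8: prefix='0' (no match yet)
Bit 9: prefix='01' -> emit 'k', reset
Bit 10: prefix='0' (no match yet)
Bit 11: prefix='01' -> emit 'k', reset
Bit 12: prefix='1' (no match yet)
Bit 13: prefix='10' -> emit 'f', reset
Bit 14: prefix='0' (no match yet)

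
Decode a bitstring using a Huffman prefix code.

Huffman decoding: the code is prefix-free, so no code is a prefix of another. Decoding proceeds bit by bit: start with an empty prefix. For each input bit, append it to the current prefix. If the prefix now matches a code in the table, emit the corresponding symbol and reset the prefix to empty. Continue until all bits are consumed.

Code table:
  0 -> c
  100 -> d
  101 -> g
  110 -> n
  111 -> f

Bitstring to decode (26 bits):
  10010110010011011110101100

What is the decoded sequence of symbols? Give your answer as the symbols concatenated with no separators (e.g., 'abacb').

Answer: dgddnfgcnc

Derivation:
Bit 0: prefix='1' (no match yet)
Bit 1: prefix='10' (no match yet)
Bit 2: prefix='100' -> emit 'd', reset
Bit 3: prefix='1' (no match yet)
Bit 4: prefix='10' (no match yet)
Bit 5: prefix='101' -> emit 'g', reset
Bit 6: prefix='1' (no match yet)
Bit 7: prefix='10' (no match yet)
Bit 8: prefix='100' -> emit 'd', reset
Bit 9: prefix='1' (no match yet)
Bit 10: prefix='10' (no match yet)
Bit 11: prefix='100' -> emit 'd', reset
Bit 12: prefix='1' (no match yet)
Bit 13: prefix='11' (no match yet)
Bit 14: prefix='110' -> emit 'n', reset
Bit 15: prefix='1' (no match yet)
Bit 16: prefix='11' (no match yet)
Bit 17: prefix='111' -> emit 'f', reset
Bit 18: prefix='1' (no match yet)
Bit 19: prefix='10' (no match yet)
Bit 20: prefix='101' -> emit 'g', reset
Bit 21: prefix='0' -> emit 'c', reset
Bit 22: prefix='1' (no match yet)
Bit 23: prefix='11' (no match yet)
Bit 24: prefix='110' -> emit 'n', reset
Bit 25: prefix='0' -> emit 'c', reset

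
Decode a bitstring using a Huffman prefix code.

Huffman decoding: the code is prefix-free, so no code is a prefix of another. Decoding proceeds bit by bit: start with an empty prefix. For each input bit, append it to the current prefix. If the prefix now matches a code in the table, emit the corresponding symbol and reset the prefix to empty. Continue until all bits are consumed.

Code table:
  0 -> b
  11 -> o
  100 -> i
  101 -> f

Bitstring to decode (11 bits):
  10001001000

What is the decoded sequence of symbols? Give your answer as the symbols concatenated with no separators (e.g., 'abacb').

Bit 0: prefix='1' (no match yet)
Bit 1: prefix='10' (no match yet)
Bit 2: prefix='100' -> emit 'i', reset
Bit 3: prefix='0' -> emit 'b', reset
Bit 4: prefix='1' (no match yet)
Bit 5: prefix='10' (no match yet)
Bit 6: prefix='100' -> emit 'i', reset
Bit 7: prefix='1' (no match yet)
Bit 8: prefix='10' (no match yet)
Bit 9: prefix='100' -> emit 'i', reset
Bit 10: prefix='0' -> emit 'b', reset

Answer: ibiib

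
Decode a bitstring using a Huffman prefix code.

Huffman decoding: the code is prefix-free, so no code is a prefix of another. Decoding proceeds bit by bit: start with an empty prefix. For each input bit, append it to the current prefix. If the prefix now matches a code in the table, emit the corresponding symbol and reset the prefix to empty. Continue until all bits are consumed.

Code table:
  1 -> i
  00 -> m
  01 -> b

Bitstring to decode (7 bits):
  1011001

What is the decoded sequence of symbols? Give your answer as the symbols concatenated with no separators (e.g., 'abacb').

Answer: ibimi

Derivation:
Bit 0: prefix='1' -> emit 'i', reset
Bit 1: prefix='0' (no match yet)
Bit 2: prefix='01' -> emit 'b', reset
Bit 3: prefix='1' -> emit 'i', reset
Bit 4: prefix='0' (no match yet)
Bit 5: prefix='00' -> emit 'm', reset
Bit 6: prefix='1' -> emit 'i', reset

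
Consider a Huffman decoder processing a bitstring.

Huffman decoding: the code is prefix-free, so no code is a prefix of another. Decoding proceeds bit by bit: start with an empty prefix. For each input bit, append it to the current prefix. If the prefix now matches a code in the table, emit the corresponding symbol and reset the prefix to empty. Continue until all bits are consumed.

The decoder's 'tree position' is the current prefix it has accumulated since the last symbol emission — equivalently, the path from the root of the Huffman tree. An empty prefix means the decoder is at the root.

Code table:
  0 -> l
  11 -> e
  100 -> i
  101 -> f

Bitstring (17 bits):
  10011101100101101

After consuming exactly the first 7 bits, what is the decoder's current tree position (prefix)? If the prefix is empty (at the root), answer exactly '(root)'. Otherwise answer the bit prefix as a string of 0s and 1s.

Answer: 10

Derivation:
Bit 0: prefix='1' (no match yet)
Bit 1: prefix='10' (no match yet)
Bit 2: prefix='100' -> emit 'i', reset
Bit 3: prefix='1' (no match yet)
Bit 4: prefix='11' -> emit 'e', reset
Bit 5: prefix='1' (no match yet)
Bit 6: prefix='10' (no match yet)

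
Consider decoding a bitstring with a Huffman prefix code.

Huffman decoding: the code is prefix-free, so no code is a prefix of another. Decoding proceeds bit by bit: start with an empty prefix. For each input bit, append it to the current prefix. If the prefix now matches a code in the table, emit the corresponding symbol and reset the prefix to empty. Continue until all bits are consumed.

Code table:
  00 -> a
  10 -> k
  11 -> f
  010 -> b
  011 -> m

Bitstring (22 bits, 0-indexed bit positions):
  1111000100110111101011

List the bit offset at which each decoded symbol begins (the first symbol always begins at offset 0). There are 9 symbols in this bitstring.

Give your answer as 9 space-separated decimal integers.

Answer: 0 2 4 6 9 12 15 17 20

Derivation:
Bit 0: prefix='1' (no match yet)
Bit 1: prefix='11' -> emit 'f', reset
Bit 2: prefix='1' (no match yet)
Bit 3: prefix='11' -> emit 'f', reset
Bit 4: prefix='0' (no match yet)
Bit 5: prefix='00' -> emit 'a', reset
Bit 6: prefix='0' (no match yet)
Bit 7: prefix='01' (no match yet)
Bit 8: prefix='010' -> emit 'b', reset
Bit 9: prefix='0' (no match yet)
Bit 10: prefix='01' (no match yet)
Bit 11: prefix='011' -> emit 'm', reset
Bit 12: prefix='0' (no match yet)
Bit 13: prefix='01' (no match yet)
Bit 14: prefix='011' -> emit 'm', reset
Bit 15: prefix='1' (no match yet)
Bit 16: prefix='11' -> emit 'f', reset
Bit 17: prefix='0' (no match yet)
Bit 18: prefix='01' (no match yet)
Bit 19: prefix='010' -> emit 'b', reset
Bit 20: prefix='1' (no match yet)
Bit 21: prefix='11' -> emit 'f', reset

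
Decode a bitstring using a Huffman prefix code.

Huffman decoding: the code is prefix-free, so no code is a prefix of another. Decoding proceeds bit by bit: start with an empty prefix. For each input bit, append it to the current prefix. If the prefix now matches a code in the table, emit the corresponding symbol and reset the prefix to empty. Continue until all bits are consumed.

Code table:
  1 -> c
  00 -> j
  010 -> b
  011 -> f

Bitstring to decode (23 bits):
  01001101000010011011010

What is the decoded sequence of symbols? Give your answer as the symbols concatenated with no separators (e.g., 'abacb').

Answer: bfbjbffb

Derivation:
Bit 0: prefix='0' (no match yet)
Bit 1: prefix='01' (no match yet)
Bit 2: prefix='010' -> emit 'b', reset
Bit 3: prefix='0' (no match yet)
Bit 4: prefix='01' (no match yet)
Bit 5: prefix='011' -> emit 'f', reset
Bit 6: prefix='0' (no match yet)
Bit 7: prefix='01' (no match yet)
Bit 8: prefix='010' -> emit 'b', reset
Bit 9: prefix='0' (no match yet)
Bit 10: prefix='00' -> emit 'j', reset
Bit 11: prefix='0' (no match yet)
Bit 12: prefix='01' (no match yet)
Bit 13: prefix='010' -> emit 'b', reset
Bit 14: prefix='0' (no match yet)
Bit 15: prefix='01' (no match yet)
Bit 16: prefix='011' -> emit 'f', reset
Bit 17: prefix='0' (no match yet)
Bit 18: prefix='01' (no match yet)
Bit 19: prefix='011' -> emit 'f', reset
Bit 20: prefix='0' (no match yet)
Bit 21: prefix='01' (no match yet)
Bit 22: prefix='010' -> emit 'b', reset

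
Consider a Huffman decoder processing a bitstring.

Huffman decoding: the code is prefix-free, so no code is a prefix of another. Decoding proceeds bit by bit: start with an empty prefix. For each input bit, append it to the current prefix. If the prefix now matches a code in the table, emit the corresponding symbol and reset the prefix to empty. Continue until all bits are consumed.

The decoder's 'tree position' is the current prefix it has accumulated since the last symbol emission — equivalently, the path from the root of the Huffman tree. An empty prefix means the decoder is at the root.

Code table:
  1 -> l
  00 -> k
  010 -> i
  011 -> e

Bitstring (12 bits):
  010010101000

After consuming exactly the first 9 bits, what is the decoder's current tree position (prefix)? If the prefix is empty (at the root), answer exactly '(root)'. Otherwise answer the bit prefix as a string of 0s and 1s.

Bit 0: prefix='0' (no match yet)
Bit 1: prefix='01' (no match yet)
Bit 2: prefix='010' -> emit 'i', reset
Bit 3: prefix='0' (no match yet)
Bit 4: prefix='01' (no match yet)
Bit 5: prefix='010' -> emit 'i', reset
Bit 6: prefix='1' -> emit 'l', reset
Bit 7: prefix='0' (no match yet)
Bit 8: prefix='01' (no match yet)

Answer: 01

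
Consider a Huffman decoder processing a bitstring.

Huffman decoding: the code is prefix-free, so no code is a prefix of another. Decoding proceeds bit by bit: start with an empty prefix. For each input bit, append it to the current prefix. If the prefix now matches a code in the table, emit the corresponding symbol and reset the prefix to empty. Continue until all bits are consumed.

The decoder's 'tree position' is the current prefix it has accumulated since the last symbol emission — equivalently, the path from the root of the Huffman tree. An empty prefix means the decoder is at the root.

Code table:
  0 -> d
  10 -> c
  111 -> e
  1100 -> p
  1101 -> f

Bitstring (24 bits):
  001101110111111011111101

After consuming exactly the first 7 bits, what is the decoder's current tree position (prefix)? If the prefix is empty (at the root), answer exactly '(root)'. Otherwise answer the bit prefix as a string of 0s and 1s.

Answer: 1

Derivation:
Bit 0: prefix='0' -> emit 'd', reset
Bit 1: prefix='0' -> emit 'd', reset
Bit 2: prefix='1' (no match yet)
Bit 3: prefix='11' (no match yet)
Bit 4: prefix='110' (no match yet)
Bit 5: prefix='1101' -> emit 'f', reset
Bit 6: prefix='1' (no match yet)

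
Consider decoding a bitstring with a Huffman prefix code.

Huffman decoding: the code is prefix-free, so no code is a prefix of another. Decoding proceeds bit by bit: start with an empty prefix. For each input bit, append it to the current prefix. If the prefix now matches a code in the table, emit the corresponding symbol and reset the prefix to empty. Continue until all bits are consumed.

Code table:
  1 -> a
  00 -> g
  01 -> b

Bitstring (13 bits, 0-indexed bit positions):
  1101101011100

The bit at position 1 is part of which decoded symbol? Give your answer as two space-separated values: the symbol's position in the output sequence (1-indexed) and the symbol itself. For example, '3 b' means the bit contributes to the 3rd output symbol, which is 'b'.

Bit 0: prefix='1' -> emit 'a', reset
Bit 1: prefix='1' -> emit 'a', reset
Bit 2: prefix='0' (no match yet)
Bit 3: prefix='01' -> emit 'b', reset
Bit 4: prefix='1' -> emit 'a', reset
Bit 5: prefix='0' (no match yet)

Answer: 2 a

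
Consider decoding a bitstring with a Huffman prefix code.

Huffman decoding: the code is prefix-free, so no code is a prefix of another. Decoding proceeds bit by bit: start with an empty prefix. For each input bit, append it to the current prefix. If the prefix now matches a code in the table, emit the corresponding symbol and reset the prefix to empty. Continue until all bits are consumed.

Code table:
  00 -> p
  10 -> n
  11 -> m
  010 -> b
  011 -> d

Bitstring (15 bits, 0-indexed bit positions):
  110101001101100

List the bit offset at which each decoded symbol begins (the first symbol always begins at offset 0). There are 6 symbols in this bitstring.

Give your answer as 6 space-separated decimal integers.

Bit 0: prefix='1' (no match yet)
Bit 1: prefix='11' -> emit 'm', reset
Bit 2: prefix='0' (no match yet)
Bit 3: prefix='01' (no match yet)
Bit 4: prefix='010' -> emit 'b', reset
Bit 5: prefix='1' (no match yet)
Bit 6: prefix='10' -> emit 'n', reset
Bit 7: prefix='0' (no match yet)
Bit 8: prefix='01' (no match yet)
Bit 9: prefix='011' -> emit 'd', reset
Bit 10: prefix='0' (no match yet)
Bit 11: prefix='01' (no match yet)
Bit 12: prefix='011' -> emit 'd', reset
Bit 13: prefix='0' (no match yet)
Bit 14: prefix='00' -> emit 'p', reset

Answer: 0 2 5 7 10 13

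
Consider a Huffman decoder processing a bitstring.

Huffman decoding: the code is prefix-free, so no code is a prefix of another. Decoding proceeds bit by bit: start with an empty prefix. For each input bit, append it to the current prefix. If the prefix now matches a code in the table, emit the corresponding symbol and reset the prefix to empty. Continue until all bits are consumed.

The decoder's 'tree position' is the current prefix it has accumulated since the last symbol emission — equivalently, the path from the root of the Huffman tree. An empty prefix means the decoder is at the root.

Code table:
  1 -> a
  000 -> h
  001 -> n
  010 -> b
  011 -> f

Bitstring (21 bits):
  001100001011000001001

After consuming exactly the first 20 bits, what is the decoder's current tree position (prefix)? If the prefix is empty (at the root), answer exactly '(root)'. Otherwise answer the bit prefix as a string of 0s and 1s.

Bit 0: prefix='0' (no match yet)
Bit 1: prefix='00' (no match yet)
Bit 2: prefix='001' -> emit 'n', reset
Bit 3: prefix='1' -> emit 'a', reset
Bit 4: prefix='0' (no match yet)
Bit 5: prefix='00' (no match yet)
Bit 6: prefix='000' -> emit 'h', reset
Bit 7: prefix='0' (no match yet)
Bit 8: prefix='01' (no match yet)
Bit 9: prefix='010' -> emit 'b', reset
Bit 10: prefix='1' -> emit 'a', reset
Bit 11: prefix='1' -> emit 'a', reset
Bit 12: prefix='0' (no match yet)
Bit 13: prefix='00' (no match yet)
Bit 14: prefix='000' -> emit 'h', reset
Bit 15: prefix='0' (no match yet)
Bit 16: prefix='00' (no match yet)
Bit 17: prefix='001' -> emit 'n', reset
Bit 18: prefix='0' (no match yet)
Bit 19: prefix='00' (no match yet)

Answer: 00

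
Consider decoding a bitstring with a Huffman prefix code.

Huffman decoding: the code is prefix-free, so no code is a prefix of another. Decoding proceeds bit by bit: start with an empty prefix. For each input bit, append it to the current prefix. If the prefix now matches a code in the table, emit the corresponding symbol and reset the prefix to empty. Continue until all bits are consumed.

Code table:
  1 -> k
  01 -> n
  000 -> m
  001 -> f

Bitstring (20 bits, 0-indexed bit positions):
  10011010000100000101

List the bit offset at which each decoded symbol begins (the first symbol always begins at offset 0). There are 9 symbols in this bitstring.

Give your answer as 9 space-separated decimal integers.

Bit 0: prefix='1' -> emit 'k', reset
Bit 1: prefix='0' (no match yet)
Bit 2: prefix='00' (no match yet)
Bit 3: prefix='001' -> emit 'f', reset
Bit 4: prefix='1' -> emit 'k', reset
Bit 5: prefix='0' (no match yet)
Bit 6: prefix='01' -> emit 'n', reset
Bit 7: prefix='0' (no match yet)
Bit 8: prefix='00' (no match yet)
Bit 9: prefix='000' -> emit 'm', reset
Bit 10: prefix='0' (no match yet)
Bit 11: prefix='01' -> emit 'n', reset
Bit 12: prefix='0' (no match yet)
Bit 13: prefix='00' (no match yet)
Bit 14: prefix='000' -> emit 'm', reset
Bit 15: prefix='0' (no match yet)
Bit 16: prefix='00' (no match yet)
Bit 17: prefix='001' -> emit 'f', reset
Bit 18: prefix='0' (no match yet)
Bit 19: prefix='01' -> emit 'n', reset

Answer: 0 1 4 5 7 10 12 15 18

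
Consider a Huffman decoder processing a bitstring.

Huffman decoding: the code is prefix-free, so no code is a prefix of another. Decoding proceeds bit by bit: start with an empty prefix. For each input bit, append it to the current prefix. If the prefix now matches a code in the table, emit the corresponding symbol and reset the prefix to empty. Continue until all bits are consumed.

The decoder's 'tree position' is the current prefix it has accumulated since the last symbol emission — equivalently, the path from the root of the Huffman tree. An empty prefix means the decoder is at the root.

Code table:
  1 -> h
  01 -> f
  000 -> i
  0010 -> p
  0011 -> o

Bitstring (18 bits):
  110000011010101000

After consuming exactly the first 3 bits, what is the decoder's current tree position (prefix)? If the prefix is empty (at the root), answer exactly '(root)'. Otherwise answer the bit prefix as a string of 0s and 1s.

Bit 0: prefix='1' -> emit 'h', reset
Bit 1: prefix='1' -> emit 'h', reset
Bit 2: prefix='0' (no match yet)

Answer: 0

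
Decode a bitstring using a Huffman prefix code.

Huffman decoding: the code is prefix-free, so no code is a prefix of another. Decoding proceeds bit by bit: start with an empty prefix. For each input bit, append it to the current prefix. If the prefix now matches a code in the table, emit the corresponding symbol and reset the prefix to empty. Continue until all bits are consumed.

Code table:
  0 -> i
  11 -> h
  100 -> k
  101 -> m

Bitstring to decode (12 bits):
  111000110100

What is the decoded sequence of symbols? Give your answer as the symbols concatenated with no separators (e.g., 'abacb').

Answer: hkihik

Derivation:
Bit 0: prefix='1' (no match yet)
Bit 1: prefix='11' -> emit 'h', reset
Bit 2: prefix='1' (no match yet)
Bit 3: prefix='10' (no match yet)
Bit 4: prefix='100' -> emit 'k', reset
Bit 5: prefix='0' -> emit 'i', reset
Bit 6: prefix='1' (no match yet)
Bit 7: prefix='11' -> emit 'h', reset
Bit 8: prefix='0' -> emit 'i', reset
Bit 9: prefix='1' (no match yet)
Bit 10: prefix='10' (no match yet)
Bit 11: prefix='100' -> emit 'k', reset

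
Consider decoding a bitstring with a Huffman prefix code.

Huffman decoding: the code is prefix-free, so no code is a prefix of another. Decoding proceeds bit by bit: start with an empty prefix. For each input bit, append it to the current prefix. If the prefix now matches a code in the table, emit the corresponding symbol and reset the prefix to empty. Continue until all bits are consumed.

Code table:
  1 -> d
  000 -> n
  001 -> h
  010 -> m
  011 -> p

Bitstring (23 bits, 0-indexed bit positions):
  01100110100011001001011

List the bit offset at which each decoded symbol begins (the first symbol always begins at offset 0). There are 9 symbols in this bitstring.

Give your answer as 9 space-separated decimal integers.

Answer: 0 3 6 7 10 13 14 17 20

Derivation:
Bit 0: prefix='0' (no match yet)
Bit 1: prefix='01' (no match yet)
Bit 2: prefix='011' -> emit 'p', reset
Bit 3: prefix='0' (no match yet)
Bit 4: prefix='00' (no match yet)
Bit 5: prefix='001' -> emit 'h', reset
Bit 6: prefix='1' -> emit 'd', reset
Bit 7: prefix='0' (no match yet)
Bit 8: prefix='01' (no match yet)
Bit 9: prefix='010' -> emit 'm', reset
Bit 10: prefix='0' (no match yet)
Bit 11: prefix='00' (no match yet)
Bit 12: prefix='001' -> emit 'h', reset
Bit 13: prefix='1' -> emit 'd', reset
Bit 14: prefix='0' (no match yet)
Bit 15: prefix='00' (no match yet)
Bit 16: prefix='001' -> emit 'h', reset
Bit 17: prefix='0' (no match yet)
Bit 18: prefix='00' (no match yet)
Bit 19: prefix='001' -> emit 'h', reset
Bit 20: prefix='0' (no match yet)
Bit 21: prefix='01' (no match yet)
Bit 22: prefix='011' -> emit 'p', reset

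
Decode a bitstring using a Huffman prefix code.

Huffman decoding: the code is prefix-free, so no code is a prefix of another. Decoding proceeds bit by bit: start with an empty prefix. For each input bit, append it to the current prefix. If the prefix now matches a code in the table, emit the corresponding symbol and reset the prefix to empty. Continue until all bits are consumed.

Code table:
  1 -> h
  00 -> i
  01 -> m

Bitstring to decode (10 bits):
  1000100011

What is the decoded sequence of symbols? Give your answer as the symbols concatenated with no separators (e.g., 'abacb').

Answer: himimh

Derivation:
Bit 0: prefix='1' -> emit 'h', reset
Bit 1: prefix='0' (no match yet)
Bit 2: prefix='00' -> emit 'i', reset
Bit 3: prefix='0' (no match yet)
Bit 4: prefix='01' -> emit 'm', reset
Bit 5: prefix='0' (no match yet)
Bit 6: prefix='00' -> emit 'i', reset
Bit 7: prefix='0' (no match yet)
Bit 8: prefix='01' -> emit 'm', reset
Bit 9: prefix='1' -> emit 'h', reset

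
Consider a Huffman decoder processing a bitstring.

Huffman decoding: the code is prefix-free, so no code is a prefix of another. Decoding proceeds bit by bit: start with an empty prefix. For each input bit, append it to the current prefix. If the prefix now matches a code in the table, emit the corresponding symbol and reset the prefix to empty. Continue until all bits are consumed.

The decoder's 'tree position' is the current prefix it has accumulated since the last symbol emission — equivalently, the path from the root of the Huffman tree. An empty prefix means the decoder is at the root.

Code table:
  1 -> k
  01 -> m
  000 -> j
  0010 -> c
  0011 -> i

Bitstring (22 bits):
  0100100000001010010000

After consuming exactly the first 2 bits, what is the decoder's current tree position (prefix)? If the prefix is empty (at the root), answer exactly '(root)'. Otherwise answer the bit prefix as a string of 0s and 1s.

Bit 0: prefix='0' (no match yet)
Bit 1: prefix='01' -> emit 'm', reset

Answer: (root)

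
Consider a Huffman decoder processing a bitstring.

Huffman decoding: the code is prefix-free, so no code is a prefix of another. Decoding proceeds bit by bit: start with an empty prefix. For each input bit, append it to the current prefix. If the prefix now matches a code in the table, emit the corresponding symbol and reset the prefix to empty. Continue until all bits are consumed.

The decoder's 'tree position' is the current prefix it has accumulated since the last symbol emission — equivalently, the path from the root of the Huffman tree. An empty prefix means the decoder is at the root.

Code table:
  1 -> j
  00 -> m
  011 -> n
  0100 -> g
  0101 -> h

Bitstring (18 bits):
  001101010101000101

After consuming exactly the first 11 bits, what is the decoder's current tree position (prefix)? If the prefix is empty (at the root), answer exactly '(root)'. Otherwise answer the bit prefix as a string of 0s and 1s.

Bit 0: prefix='0' (no match yet)
Bit 1: prefix='00' -> emit 'm', reset
Bit 2: prefix='1' -> emit 'j', reset
Bit 3: prefix='1' -> emit 'j', reset
Bit 4: prefix='0' (no match yet)
Bit 5: prefix='01' (no match yet)
Bit 6: prefix='010' (no match yet)
Bit 7: prefix='0101' -> emit 'h', reset
Bit 8: prefix='0' (no match yet)
Bit 9: prefix='01' (no match yet)
Bit 10: prefix='010' (no match yet)

Answer: 010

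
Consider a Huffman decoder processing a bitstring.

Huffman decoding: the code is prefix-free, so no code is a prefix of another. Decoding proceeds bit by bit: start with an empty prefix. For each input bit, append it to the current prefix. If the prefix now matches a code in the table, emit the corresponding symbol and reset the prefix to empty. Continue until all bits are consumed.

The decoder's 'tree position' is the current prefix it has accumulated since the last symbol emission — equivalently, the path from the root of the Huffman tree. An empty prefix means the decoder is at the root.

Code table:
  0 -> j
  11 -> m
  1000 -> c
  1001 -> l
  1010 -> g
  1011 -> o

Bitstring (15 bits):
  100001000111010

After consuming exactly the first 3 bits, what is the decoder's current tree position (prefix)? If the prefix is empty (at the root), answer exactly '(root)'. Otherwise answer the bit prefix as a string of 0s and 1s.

Bit 0: prefix='1' (no match yet)
Bit 1: prefix='10' (no match yet)
Bit 2: prefix='100' (no match yet)

Answer: 100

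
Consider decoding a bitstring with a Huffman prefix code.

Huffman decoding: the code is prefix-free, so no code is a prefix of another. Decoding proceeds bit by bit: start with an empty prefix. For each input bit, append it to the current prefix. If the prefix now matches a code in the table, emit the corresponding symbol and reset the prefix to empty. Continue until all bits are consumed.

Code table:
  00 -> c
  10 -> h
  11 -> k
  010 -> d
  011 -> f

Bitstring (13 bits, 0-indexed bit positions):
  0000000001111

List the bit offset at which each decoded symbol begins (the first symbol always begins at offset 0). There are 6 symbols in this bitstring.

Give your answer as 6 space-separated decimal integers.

Bit 0: prefix='0' (no match yet)
Bit 1: prefix='00' -> emit 'c', reset
Bit 2: prefix='0' (no match yet)
Bit 3: prefix='00' -> emit 'c', reset
Bit 4: prefix='0' (no match yet)
Bit 5: prefix='00' -> emit 'c', reset
Bit 6: prefix='0' (no match yet)
Bit 7: prefix='00' -> emit 'c', reset
Bit 8: prefix='0' (no match yet)
Bit 9: prefix='01' (no match yet)
Bit 10: prefix='011' -> emit 'f', reset
Bit 11: prefix='1' (no match yet)
Bit 12: prefix='11' -> emit 'k', reset

Answer: 0 2 4 6 8 11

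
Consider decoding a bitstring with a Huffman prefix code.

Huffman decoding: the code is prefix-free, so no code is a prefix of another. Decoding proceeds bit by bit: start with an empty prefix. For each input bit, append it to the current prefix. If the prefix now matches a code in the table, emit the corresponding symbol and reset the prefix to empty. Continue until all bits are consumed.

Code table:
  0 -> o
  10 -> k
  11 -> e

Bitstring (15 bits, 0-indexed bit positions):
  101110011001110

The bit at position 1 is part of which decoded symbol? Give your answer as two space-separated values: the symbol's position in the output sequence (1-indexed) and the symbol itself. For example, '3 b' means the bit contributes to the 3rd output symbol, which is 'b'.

Answer: 1 k

Derivation:
Bit 0: prefix='1' (no match yet)
Bit 1: prefix='10' -> emit 'k', reset
Bit 2: prefix='1' (no match yet)
Bit 3: prefix='11' -> emit 'e', reset
Bit 4: prefix='1' (no match yet)
Bit 5: prefix='10' -> emit 'k', reset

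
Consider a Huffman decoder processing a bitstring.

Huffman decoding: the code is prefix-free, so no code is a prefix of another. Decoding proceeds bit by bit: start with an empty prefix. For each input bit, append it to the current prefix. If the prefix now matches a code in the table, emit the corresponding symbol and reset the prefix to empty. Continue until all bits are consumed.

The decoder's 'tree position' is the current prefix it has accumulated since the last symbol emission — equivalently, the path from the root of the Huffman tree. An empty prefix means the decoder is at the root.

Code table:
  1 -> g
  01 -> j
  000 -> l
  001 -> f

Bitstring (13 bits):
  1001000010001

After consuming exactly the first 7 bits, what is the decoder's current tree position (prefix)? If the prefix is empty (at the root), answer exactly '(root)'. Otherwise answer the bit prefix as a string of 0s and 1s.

Answer: (root)

Derivation:
Bit 0: prefix='1' -> emit 'g', reset
Bit 1: prefix='0' (no match yet)
Bit 2: prefix='00' (no match yet)
Bit 3: prefix='001' -> emit 'f', reset
Bit 4: prefix='0' (no match yet)
Bit 5: prefix='00' (no match yet)
Bit 6: prefix='000' -> emit 'l', reset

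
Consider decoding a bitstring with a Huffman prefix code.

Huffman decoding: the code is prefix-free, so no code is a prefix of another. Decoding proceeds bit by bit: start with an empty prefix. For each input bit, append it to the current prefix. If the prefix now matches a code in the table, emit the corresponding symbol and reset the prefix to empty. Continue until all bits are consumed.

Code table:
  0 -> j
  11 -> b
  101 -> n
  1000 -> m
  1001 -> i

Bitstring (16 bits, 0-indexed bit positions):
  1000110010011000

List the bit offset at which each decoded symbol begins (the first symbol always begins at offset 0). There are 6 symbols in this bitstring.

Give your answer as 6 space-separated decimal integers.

Bit 0: prefix='1' (no match yet)
Bit 1: prefix='10' (no match yet)
Bit 2: prefix='100' (no match yet)
Bit 3: prefix='1000' -> emit 'm', reset
Bit 4: prefix='1' (no match yet)
Bit 5: prefix='11' -> emit 'b', reset
Bit 6: prefix='0' -> emit 'j', reset
Bit 7: prefix='0' -> emit 'j', reset
Bit 8: prefix='1' (no match yet)
Bit 9: prefix='10' (no match yet)
Bit 10: prefix='100' (no match yet)
Bit 11: prefix='1001' -> emit 'i', reset
Bit 12: prefix='1' (no match yet)
Bit 13: prefix='10' (no match yet)
Bit 14: prefix='100' (no match yet)
Bit 15: prefix='1000' -> emit 'm', reset

Answer: 0 4 6 7 8 12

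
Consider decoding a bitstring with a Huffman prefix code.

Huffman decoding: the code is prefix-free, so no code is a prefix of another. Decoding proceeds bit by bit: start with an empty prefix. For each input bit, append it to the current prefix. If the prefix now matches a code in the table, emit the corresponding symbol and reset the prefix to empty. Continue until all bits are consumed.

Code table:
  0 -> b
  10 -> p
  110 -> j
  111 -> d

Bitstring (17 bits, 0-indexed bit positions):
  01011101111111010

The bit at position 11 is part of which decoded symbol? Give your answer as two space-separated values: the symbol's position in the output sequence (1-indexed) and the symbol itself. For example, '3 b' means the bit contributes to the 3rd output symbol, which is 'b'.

Bit 0: prefix='0' -> emit 'b', reset
Bit 1: prefix='1' (no match yet)
Bit 2: prefix='10' -> emit 'p', reset
Bit 3: prefix='1' (no match yet)
Bit 4: prefix='11' (no match yet)
Bit 5: prefix='111' -> emit 'd', reset
Bit 6: prefix='0' -> emit 'b', reset
Bit 7: prefix='1' (no match yet)
Bit 8: prefix='11' (no match yet)
Bit 9: prefix='111' -> emit 'd', reset
Bit 10: prefix='1' (no match yet)
Bit 11: prefix='11' (no match yet)
Bit 12: prefix='111' -> emit 'd', reset
Bit 13: prefix='1' (no match yet)
Bit 14: prefix='10' -> emit 'p', reset
Bit 15: prefix='1' (no match yet)

Answer: 6 d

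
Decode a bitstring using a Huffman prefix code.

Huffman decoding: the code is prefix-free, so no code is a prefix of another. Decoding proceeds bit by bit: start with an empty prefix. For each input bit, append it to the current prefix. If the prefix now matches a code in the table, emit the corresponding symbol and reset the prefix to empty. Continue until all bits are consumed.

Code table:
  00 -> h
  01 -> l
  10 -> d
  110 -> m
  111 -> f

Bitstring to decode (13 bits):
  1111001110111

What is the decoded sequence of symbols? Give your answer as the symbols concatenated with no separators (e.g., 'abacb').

Bit 0: prefix='1' (no match yet)
Bit 1: prefix='11' (no match yet)
Bit 2: prefix='111' -> emit 'f', reset
Bit 3: prefix='1' (no match yet)
Bit 4: prefix='10' -> emit 'd', reset
Bit 5: prefix='0' (no match yet)
Bit 6: prefix='01' -> emit 'l', reset
Bit 7: prefix='1' (no match yet)
Bit 8: prefix='11' (no match yet)
Bit 9: prefix='110' -> emit 'm', reset
Bit 10: prefix='1' (no match yet)
Bit 11: prefix='11' (no match yet)
Bit 12: prefix='111' -> emit 'f', reset

Answer: fdlmf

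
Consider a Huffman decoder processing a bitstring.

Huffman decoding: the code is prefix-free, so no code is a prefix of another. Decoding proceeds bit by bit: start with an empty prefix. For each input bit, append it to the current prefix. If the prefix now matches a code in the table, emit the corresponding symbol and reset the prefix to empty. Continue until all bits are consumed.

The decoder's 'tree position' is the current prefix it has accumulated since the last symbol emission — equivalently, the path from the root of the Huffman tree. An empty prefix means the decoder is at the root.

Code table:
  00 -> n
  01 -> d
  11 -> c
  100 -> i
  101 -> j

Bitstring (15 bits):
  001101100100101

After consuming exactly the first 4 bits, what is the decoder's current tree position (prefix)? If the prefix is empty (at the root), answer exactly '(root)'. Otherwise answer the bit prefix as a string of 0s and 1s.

Answer: (root)

Derivation:
Bit 0: prefix='0' (no match yet)
Bit 1: prefix='00' -> emit 'n', reset
Bit 2: prefix='1' (no match yet)
Bit 3: prefix='11' -> emit 'c', reset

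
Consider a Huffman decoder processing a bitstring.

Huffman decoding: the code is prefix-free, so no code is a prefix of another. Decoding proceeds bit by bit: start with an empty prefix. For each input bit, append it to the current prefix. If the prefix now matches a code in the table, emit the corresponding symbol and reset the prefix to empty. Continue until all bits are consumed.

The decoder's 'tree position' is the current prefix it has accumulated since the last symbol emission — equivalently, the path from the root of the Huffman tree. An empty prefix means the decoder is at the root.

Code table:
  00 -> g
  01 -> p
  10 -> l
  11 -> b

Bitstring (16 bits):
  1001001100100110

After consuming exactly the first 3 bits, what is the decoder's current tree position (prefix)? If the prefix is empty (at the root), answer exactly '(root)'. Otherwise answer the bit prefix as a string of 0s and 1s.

Bit 0: prefix='1' (no match yet)
Bit 1: prefix='10' -> emit 'l', reset
Bit 2: prefix='0' (no match yet)

Answer: 0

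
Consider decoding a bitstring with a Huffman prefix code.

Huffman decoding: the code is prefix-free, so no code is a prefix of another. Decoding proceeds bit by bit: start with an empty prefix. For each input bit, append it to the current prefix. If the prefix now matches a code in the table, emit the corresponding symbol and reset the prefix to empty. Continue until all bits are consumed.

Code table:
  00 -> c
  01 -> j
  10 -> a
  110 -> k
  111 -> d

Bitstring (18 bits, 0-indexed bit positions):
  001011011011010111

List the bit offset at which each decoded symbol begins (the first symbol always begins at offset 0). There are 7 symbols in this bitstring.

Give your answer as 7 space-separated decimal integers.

Bit 0: prefix='0' (no match yet)
Bit 1: prefix='00' -> emit 'c', reset
Bit 2: prefix='1' (no match yet)
Bit 3: prefix='10' -> emit 'a', reset
Bit 4: prefix='1' (no match yet)
Bit 5: prefix='11' (no match yet)
Bit 6: prefix='110' -> emit 'k', reset
Bit 7: prefix='1' (no match yet)
Bit 8: prefix='11' (no match yet)
Bit 9: prefix='110' -> emit 'k', reset
Bit 10: prefix='1' (no match yet)
Bit 11: prefix='11' (no match yet)
Bit 12: prefix='110' -> emit 'k', reset
Bit 13: prefix='1' (no match yet)
Bit 14: prefix='10' -> emit 'a', reset
Bit 15: prefix='1' (no match yet)
Bit 16: prefix='11' (no match yet)
Bit 17: prefix='111' -> emit 'd', reset

Answer: 0 2 4 7 10 13 15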